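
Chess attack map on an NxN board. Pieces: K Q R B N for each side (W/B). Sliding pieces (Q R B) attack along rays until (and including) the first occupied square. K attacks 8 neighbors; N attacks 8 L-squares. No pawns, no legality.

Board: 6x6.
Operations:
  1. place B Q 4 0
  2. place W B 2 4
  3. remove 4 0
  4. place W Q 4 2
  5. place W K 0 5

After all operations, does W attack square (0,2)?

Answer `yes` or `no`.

Answer: yes

Derivation:
Op 1: place BQ@(4,0)
Op 2: place WB@(2,4)
Op 3: remove (4,0)
Op 4: place WQ@(4,2)
Op 5: place WK@(0,5)
Per-piece attacks for W:
  WK@(0,5): attacks (0,4) (1,5) (1,4)
  WB@(2,4): attacks (3,5) (3,3) (4,2) (1,5) (1,3) (0,2) [ray(1,-1) blocked at (4,2)]
  WQ@(4,2): attacks (4,3) (4,4) (4,5) (4,1) (4,0) (5,2) (3,2) (2,2) (1,2) (0,2) (5,3) (5,1) (3,3) (2,4) (3,1) (2,0) [ray(-1,1) blocked at (2,4)]
W attacks (0,2): yes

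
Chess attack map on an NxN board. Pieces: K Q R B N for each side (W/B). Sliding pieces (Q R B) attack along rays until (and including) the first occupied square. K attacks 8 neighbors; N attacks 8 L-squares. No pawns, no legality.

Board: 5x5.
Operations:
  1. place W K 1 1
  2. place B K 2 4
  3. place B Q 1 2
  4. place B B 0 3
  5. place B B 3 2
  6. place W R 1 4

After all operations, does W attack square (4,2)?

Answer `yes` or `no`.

Op 1: place WK@(1,1)
Op 2: place BK@(2,4)
Op 3: place BQ@(1,2)
Op 4: place BB@(0,3)
Op 5: place BB@(3,2)
Op 6: place WR@(1,4)
Per-piece attacks for W:
  WK@(1,1): attacks (1,2) (1,0) (2,1) (0,1) (2,2) (2,0) (0,2) (0,0)
  WR@(1,4): attacks (1,3) (1,2) (2,4) (0,4) [ray(0,-1) blocked at (1,2); ray(1,0) blocked at (2,4)]
W attacks (4,2): no

Answer: no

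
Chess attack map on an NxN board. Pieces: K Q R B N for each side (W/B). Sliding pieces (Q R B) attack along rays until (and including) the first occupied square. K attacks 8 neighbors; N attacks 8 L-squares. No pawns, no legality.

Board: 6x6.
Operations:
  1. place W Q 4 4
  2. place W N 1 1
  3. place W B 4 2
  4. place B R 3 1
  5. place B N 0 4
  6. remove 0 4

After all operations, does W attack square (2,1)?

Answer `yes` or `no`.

Op 1: place WQ@(4,4)
Op 2: place WN@(1,1)
Op 3: place WB@(4,2)
Op 4: place BR@(3,1)
Op 5: place BN@(0,4)
Op 6: remove (0,4)
Per-piece attacks for W:
  WN@(1,1): attacks (2,3) (3,2) (0,3) (3,0)
  WB@(4,2): attacks (5,3) (5,1) (3,3) (2,4) (1,5) (3,1) [ray(-1,-1) blocked at (3,1)]
  WQ@(4,4): attacks (4,5) (4,3) (4,2) (5,4) (3,4) (2,4) (1,4) (0,4) (5,5) (5,3) (3,5) (3,3) (2,2) (1,1) [ray(0,-1) blocked at (4,2); ray(-1,-1) blocked at (1,1)]
W attacks (2,1): no

Answer: no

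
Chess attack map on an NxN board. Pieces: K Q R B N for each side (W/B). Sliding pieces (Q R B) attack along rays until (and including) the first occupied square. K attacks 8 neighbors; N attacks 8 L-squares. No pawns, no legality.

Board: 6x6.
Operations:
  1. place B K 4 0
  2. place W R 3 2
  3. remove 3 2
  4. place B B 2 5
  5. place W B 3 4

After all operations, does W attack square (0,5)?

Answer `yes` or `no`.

Answer: no

Derivation:
Op 1: place BK@(4,0)
Op 2: place WR@(3,2)
Op 3: remove (3,2)
Op 4: place BB@(2,5)
Op 5: place WB@(3,4)
Per-piece attacks for W:
  WB@(3,4): attacks (4,5) (4,3) (5,2) (2,5) (2,3) (1,2) (0,1) [ray(-1,1) blocked at (2,5)]
W attacks (0,5): no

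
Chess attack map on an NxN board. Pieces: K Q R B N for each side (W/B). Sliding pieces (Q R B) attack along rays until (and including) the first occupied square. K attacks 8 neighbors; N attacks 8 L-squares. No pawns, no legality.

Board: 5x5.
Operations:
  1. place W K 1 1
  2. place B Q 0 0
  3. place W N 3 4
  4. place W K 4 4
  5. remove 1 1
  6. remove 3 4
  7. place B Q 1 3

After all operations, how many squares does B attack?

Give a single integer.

Answer: 18

Derivation:
Op 1: place WK@(1,1)
Op 2: place BQ@(0,0)
Op 3: place WN@(3,4)
Op 4: place WK@(4,4)
Op 5: remove (1,1)
Op 6: remove (3,4)
Op 7: place BQ@(1,3)
Per-piece attacks for B:
  BQ@(0,0): attacks (0,1) (0,2) (0,3) (0,4) (1,0) (2,0) (3,0) (4,0) (1,1) (2,2) (3,3) (4,4) [ray(1,1) blocked at (4,4)]
  BQ@(1,3): attacks (1,4) (1,2) (1,1) (1,0) (2,3) (3,3) (4,3) (0,3) (2,4) (2,2) (3,1) (4,0) (0,4) (0,2)
Union (18 distinct): (0,1) (0,2) (0,3) (0,4) (1,0) (1,1) (1,2) (1,4) (2,0) (2,2) (2,3) (2,4) (3,0) (3,1) (3,3) (4,0) (4,3) (4,4)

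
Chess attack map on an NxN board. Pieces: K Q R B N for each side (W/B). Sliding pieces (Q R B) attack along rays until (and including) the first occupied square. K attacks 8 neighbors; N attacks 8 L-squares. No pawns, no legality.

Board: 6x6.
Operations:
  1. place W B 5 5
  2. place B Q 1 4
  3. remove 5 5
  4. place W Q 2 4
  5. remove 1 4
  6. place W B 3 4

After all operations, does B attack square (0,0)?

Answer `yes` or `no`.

Answer: no

Derivation:
Op 1: place WB@(5,5)
Op 2: place BQ@(1,4)
Op 3: remove (5,5)
Op 4: place WQ@(2,4)
Op 5: remove (1,4)
Op 6: place WB@(3,4)
Per-piece attacks for B:
B attacks (0,0): no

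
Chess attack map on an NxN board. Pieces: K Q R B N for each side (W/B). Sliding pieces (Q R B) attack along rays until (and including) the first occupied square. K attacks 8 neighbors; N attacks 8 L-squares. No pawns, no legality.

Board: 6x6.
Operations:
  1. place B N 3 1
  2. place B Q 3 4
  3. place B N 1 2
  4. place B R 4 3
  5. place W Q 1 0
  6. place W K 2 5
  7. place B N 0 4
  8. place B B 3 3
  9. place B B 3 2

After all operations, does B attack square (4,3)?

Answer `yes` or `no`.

Op 1: place BN@(3,1)
Op 2: place BQ@(3,4)
Op 3: place BN@(1,2)
Op 4: place BR@(4,3)
Op 5: place WQ@(1,0)
Op 6: place WK@(2,5)
Op 7: place BN@(0,4)
Op 8: place BB@(3,3)
Op 9: place BB@(3,2)
Per-piece attacks for B:
  BN@(0,4): attacks (2,5) (1,2) (2,3)
  BN@(1,2): attacks (2,4) (3,3) (0,4) (2,0) (3,1) (0,0)
  BN@(3,1): attacks (4,3) (5,2) (2,3) (1,2) (5,0) (1,0)
  BB@(3,2): attacks (4,3) (4,1) (5,0) (2,3) (1,4) (0,5) (2,1) (1,0) [ray(1,1) blocked at (4,3); ray(-1,-1) blocked at (1,0)]
  BB@(3,3): attacks (4,4) (5,5) (4,2) (5,1) (2,4) (1,5) (2,2) (1,1) (0,0)
  BQ@(3,4): attacks (3,5) (3,3) (4,4) (5,4) (2,4) (1,4) (0,4) (4,5) (4,3) (2,5) (2,3) (1,2) [ray(0,-1) blocked at (3,3); ray(-1,0) blocked at (0,4); ray(1,-1) blocked at (4,3); ray(-1,1) blocked at (2,5); ray(-1,-1) blocked at (1,2)]
  BR@(4,3): attacks (4,4) (4,5) (4,2) (4,1) (4,0) (5,3) (3,3) [ray(-1,0) blocked at (3,3)]
B attacks (4,3): yes

Answer: yes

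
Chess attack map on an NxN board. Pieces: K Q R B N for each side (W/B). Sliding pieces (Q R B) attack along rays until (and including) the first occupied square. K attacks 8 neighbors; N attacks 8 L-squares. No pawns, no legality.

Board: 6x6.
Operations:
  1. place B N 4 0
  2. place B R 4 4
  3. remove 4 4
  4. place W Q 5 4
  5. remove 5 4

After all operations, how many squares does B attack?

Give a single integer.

Op 1: place BN@(4,0)
Op 2: place BR@(4,4)
Op 3: remove (4,4)
Op 4: place WQ@(5,4)
Op 5: remove (5,4)
Per-piece attacks for B:
  BN@(4,0): attacks (5,2) (3,2) (2,1)
Union (3 distinct): (2,1) (3,2) (5,2)

Answer: 3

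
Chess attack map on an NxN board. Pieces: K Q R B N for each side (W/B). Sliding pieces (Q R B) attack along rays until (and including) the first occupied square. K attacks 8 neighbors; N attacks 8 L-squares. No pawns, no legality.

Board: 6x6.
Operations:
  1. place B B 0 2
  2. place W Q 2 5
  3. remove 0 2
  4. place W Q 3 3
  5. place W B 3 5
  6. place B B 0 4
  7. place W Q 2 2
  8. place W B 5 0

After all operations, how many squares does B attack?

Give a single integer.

Answer: 3

Derivation:
Op 1: place BB@(0,2)
Op 2: place WQ@(2,5)
Op 3: remove (0,2)
Op 4: place WQ@(3,3)
Op 5: place WB@(3,5)
Op 6: place BB@(0,4)
Op 7: place WQ@(2,2)
Op 8: place WB@(5,0)
Per-piece attacks for B:
  BB@(0,4): attacks (1,5) (1,3) (2,2) [ray(1,-1) blocked at (2,2)]
Union (3 distinct): (1,3) (1,5) (2,2)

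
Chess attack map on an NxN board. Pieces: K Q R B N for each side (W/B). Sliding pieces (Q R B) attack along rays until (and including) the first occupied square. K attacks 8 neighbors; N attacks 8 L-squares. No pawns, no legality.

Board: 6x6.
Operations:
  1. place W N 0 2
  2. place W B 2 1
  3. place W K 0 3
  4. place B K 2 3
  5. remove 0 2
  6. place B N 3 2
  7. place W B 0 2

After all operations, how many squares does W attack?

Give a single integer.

Op 1: place WN@(0,2)
Op 2: place WB@(2,1)
Op 3: place WK@(0,3)
Op 4: place BK@(2,3)
Op 5: remove (0,2)
Op 6: place BN@(3,2)
Op 7: place WB@(0,2)
Per-piece attacks for W:
  WB@(0,2): attacks (1,3) (2,4) (3,5) (1,1) (2,0)
  WK@(0,3): attacks (0,4) (0,2) (1,3) (1,4) (1,2)
  WB@(2,1): attacks (3,2) (3,0) (1,2) (0,3) (1,0) [ray(1,1) blocked at (3,2); ray(-1,1) blocked at (0,3)]
Union (13 distinct): (0,2) (0,3) (0,4) (1,0) (1,1) (1,2) (1,3) (1,4) (2,0) (2,4) (3,0) (3,2) (3,5)

Answer: 13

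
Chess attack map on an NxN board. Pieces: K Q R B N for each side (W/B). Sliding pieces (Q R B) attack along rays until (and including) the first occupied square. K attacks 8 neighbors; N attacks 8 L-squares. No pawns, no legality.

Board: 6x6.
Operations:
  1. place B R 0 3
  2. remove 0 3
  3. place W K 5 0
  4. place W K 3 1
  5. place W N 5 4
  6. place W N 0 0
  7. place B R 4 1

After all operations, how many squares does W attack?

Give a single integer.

Answer: 12

Derivation:
Op 1: place BR@(0,3)
Op 2: remove (0,3)
Op 3: place WK@(5,0)
Op 4: place WK@(3,1)
Op 5: place WN@(5,4)
Op 6: place WN@(0,0)
Op 7: place BR@(4,1)
Per-piece attacks for W:
  WN@(0,0): attacks (1,2) (2,1)
  WK@(3,1): attacks (3,2) (3,0) (4,1) (2,1) (4,2) (4,0) (2,2) (2,0)
  WK@(5,0): attacks (5,1) (4,0) (4,1)
  WN@(5,4): attacks (3,5) (4,2) (3,3)
Union (12 distinct): (1,2) (2,0) (2,1) (2,2) (3,0) (3,2) (3,3) (3,5) (4,0) (4,1) (4,2) (5,1)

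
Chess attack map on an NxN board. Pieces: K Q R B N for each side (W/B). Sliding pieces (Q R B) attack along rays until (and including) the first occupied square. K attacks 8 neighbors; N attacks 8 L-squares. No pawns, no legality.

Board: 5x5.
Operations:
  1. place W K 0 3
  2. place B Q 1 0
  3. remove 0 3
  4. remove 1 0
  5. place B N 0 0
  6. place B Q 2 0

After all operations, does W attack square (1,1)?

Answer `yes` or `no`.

Op 1: place WK@(0,3)
Op 2: place BQ@(1,0)
Op 3: remove (0,3)
Op 4: remove (1,0)
Op 5: place BN@(0,0)
Op 6: place BQ@(2,0)
Per-piece attacks for W:
W attacks (1,1): no

Answer: no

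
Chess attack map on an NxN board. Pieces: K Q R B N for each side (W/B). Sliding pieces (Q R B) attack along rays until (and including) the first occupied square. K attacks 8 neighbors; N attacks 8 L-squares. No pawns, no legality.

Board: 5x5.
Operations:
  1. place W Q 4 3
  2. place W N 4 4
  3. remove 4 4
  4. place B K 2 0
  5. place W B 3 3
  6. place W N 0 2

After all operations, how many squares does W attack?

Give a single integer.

Op 1: place WQ@(4,3)
Op 2: place WN@(4,4)
Op 3: remove (4,4)
Op 4: place BK@(2,0)
Op 5: place WB@(3,3)
Op 6: place WN@(0,2)
Per-piece attacks for W:
  WN@(0,2): attacks (1,4) (2,3) (1,0) (2,1)
  WB@(3,3): attacks (4,4) (4,2) (2,4) (2,2) (1,1) (0,0)
  WQ@(4,3): attacks (4,4) (4,2) (4,1) (4,0) (3,3) (3,4) (3,2) (2,1) (1,0) [ray(-1,0) blocked at (3,3)]
Union (15 distinct): (0,0) (1,0) (1,1) (1,4) (2,1) (2,2) (2,3) (2,4) (3,2) (3,3) (3,4) (4,0) (4,1) (4,2) (4,4)

Answer: 15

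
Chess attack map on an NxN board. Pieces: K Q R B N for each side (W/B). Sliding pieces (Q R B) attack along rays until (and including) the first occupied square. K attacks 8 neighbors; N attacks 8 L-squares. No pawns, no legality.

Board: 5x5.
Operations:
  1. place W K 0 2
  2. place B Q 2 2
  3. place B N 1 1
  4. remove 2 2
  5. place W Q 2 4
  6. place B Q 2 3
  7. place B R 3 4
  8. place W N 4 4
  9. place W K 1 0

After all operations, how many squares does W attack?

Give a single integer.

Op 1: place WK@(0,2)
Op 2: place BQ@(2,2)
Op 3: place BN@(1,1)
Op 4: remove (2,2)
Op 5: place WQ@(2,4)
Op 6: place BQ@(2,3)
Op 7: place BR@(3,4)
Op 8: place WN@(4,4)
Op 9: place WK@(1,0)
Per-piece attacks for W:
  WK@(0,2): attacks (0,3) (0,1) (1,2) (1,3) (1,1)
  WK@(1,0): attacks (1,1) (2,0) (0,0) (2,1) (0,1)
  WQ@(2,4): attacks (2,3) (3,4) (1,4) (0,4) (3,3) (4,2) (1,3) (0,2) [ray(0,-1) blocked at (2,3); ray(1,0) blocked at (3,4); ray(-1,-1) blocked at (0,2)]
  WN@(4,4): attacks (3,2) (2,3)
Union (16 distinct): (0,0) (0,1) (0,2) (0,3) (0,4) (1,1) (1,2) (1,3) (1,4) (2,0) (2,1) (2,3) (3,2) (3,3) (3,4) (4,2)

Answer: 16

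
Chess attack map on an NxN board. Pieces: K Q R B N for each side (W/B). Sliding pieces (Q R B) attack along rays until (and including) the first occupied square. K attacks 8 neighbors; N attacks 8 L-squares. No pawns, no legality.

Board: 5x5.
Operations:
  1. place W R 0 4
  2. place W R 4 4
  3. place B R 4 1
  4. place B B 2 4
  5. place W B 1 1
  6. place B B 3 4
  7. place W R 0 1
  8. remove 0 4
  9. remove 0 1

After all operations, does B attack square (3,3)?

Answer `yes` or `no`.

Answer: yes

Derivation:
Op 1: place WR@(0,4)
Op 2: place WR@(4,4)
Op 3: place BR@(4,1)
Op 4: place BB@(2,4)
Op 5: place WB@(1,1)
Op 6: place BB@(3,4)
Op 7: place WR@(0,1)
Op 8: remove (0,4)
Op 9: remove (0,1)
Per-piece attacks for B:
  BB@(2,4): attacks (3,3) (4,2) (1,3) (0,2)
  BB@(3,4): attacks (4,3) (2,3) (1,2) (0,1)
  BR@(4,1): attacks (4,2) (4,3) (4,4) (4,0) (3,1) (2,1) (1,1) [ray(0,1) blocked at (4,4); ray(-1,0) blocked at (1,1)]
B attacks (3,3): yes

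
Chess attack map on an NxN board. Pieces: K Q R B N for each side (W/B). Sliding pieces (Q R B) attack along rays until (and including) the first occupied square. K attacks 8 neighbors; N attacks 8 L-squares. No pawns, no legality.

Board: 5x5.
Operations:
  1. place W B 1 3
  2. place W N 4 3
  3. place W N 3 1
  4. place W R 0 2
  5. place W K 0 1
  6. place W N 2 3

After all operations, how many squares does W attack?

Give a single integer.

Answer: 16

Derivation:
Op 1: place WB@(1,3)
Op 2: place WN@(4,3)
Op 3: place WN@(3,1)
Op 4: place WR@(0,2)
Op 5: place WK@(0,1)
Op 6: place WN@(2,3)
Per-piece attacks for W:
  WK@(0,1): attacks (0,2) (0,0) (1,1) (1,2) (1,0)
  WR@(0,2): attacks (0,3) (0,4) (0,1) (1,2) (2,2) (3,2) (4,2) [ray(0,-1) blocked at (0,1)]
  WB@(1,3): attacks (2,4) (2,2) (3,1) (0,4) (0,2) [ray(1,-1) blocked at (3,1); ray(-1,-1) blocked at (0,2)]
  WN@(2,3): attacks (4,4) (0,4) (3,1) (4,2) (1,1) (0,2)
  WN@(3,1): attacks (4,3) (2,3) (1,2) (1,0)
  WN@(4,3): attacks (2,4) (3,1) (2,2)
Union (16 distinct): (0,0) (0,1) (0,2) (0,3) (0,4) (1,0) (1,1) (1,2) (2,2) (2,3) (2,4) (3,1) (3,2) (4,2) (4,3) (4,4)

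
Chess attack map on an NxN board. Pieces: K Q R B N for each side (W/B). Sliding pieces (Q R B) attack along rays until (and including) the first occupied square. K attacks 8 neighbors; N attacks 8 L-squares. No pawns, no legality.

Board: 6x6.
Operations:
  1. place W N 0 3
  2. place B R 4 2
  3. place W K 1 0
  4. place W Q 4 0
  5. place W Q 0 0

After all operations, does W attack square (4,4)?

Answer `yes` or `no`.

Answer: yes

Derivation:
Op 1: place WN@(0,3)
Op 2: place BR@(4,2)
Op 3: place WK@(1,0)
Op 4: place WQ@(4,0)
Op 5: place WQ@(0,0)
Per-piece attacks for W:
  WQ@(0,0): attacks (0,1) (0,2) (0,3) (1,0) (1,1) (2,2) (3,3) (4,4) (5,5) [ray(0,1) blocked at (0,3); ray(1,0) blocked at (1,0)]
  WN@(0,3): attacks (1,5) (2,4) (1,1) (2,2)
  WK@(1,0): attacks (1,1) (2,0) (0,0) (2,1) (0,1)
  WQ@(4,0): attacks (4,1) (4,2) (5,0) (3,0) (2,0) (1,0) (5,1) (3,1) (2,2) (1,3) (0,4) [ray(0,1) blocked at (4,2); ray(-1,0) blocked at (1,0)]
W attacks (4,4): yes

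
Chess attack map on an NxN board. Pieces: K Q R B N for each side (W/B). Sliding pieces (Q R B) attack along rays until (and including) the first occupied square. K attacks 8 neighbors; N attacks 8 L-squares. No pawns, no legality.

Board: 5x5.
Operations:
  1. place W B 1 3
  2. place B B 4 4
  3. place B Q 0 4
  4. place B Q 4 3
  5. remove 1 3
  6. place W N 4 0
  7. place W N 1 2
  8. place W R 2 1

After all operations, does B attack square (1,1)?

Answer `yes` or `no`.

Op 1: place WB@(1,3)
Op 2: place BB@(4,4)
Op 3: place BQ@(0,4)
Op 4: place BQ@(4,3)
Op 5: remove (1,3)
Op 6: place WN@(4,0)
Op 7: place WN@(1,2)
Op 8: place WR@(2,1)
Per-piece attacks for B:
  BQ@(0,4): attacks (0,3) (0,2) (0,1) (0,0) (1,4) (2,4) (3,4) (4,4) (1,3) (2,2) (3,1) (4,0) [ray(1,0) blocked at (4,4); ray(1,-1) blocked at (4,0)]
  BQ@(4,3): attacks (4,4) (4,2) (4,1) (4,0) (3,3) (2,3) (1,3) (0,3) (3,4) (3,2) (2,1) [ray(0,1) blocked at (4,4); ray(0,-1) blocked at (4,0); ray(-1,-1) blocked at (2,1)]
  BB@(4,4): attacks (3,3) (2,2) (1,1) (0,0)
B attacks (1,1): yes

Answer: yes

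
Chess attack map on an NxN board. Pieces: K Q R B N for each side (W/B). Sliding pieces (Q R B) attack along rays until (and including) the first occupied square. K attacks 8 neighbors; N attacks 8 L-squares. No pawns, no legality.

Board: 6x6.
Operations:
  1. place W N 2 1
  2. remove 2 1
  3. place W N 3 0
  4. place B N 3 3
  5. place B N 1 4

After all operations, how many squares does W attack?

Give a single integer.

Answer: 4

Derivation:
Op 1: place WN@(2,1)
Op 2: remove (2,1)
Op 3: place WN@(3,0)
Op 4: place BN@(3,3)
Op 5: place BN@(1,4)
Per-piece attacks for W:
  WN@(3,0): attacks (4,2) (5,1) (2,2) (1,1)
Union (4 distinct): (1,1) (2,2) (4,2) (5,1)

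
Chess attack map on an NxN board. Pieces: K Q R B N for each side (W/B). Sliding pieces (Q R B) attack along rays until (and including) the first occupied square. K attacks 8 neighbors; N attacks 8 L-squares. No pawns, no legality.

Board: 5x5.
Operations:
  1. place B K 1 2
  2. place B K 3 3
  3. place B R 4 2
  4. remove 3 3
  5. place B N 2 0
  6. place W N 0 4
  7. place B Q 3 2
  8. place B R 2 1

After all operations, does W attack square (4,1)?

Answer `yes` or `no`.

Op 1: place BK@(1,2)
Op 2: place BK@(3,3)
Op 3: place BR@(4,2)
Op 4: remove (3,3)
Op 5: place BN@(2,0)
Op 6: place WN@(0,4)
Op 7: place BQ@(3,2)
Op 8: place BR@(2,1)
Per-piece attacks for W:
  WN@(0,4): attacks (1,2) (2,3)
W attacks (4,1): no

Answer: no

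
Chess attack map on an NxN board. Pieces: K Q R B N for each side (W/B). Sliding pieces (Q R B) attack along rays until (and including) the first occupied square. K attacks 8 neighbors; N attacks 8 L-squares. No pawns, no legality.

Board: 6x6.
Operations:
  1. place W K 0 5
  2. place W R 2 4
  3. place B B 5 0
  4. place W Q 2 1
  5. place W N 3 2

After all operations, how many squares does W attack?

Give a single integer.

Answer: 25

Derivation:
Op 1: place WK@(0,5)
Op 2: place WR@(2,4)
Op 3: place BB@(5,0)
Op 4: place WQ@(2,1)
Op 5: place WN@(3,2)
Per-piece attacks for W:
  WK@(0,5): attacks (0,4) (1,5) (1,4)
  WQ@(2,1): attacks (2,2) (2,3) (2,4) (2,0) (3,1) (4,1) (5,1) (1,1) (0,1) (3,2) (3,0) (1,2) (0,3) (1,0) [ray(0,1) blocked at (2,4); ray(1,1) blocked at (3,2)]
  WR@(2,4): attacks (2,5) (2,3) (2,2) (2,1) (3,4) (4,4) (5,4) (1,4) (0,4) [ray(0,-1) blocked at (2,1)]
  WN@(3,2): attacks (4,4) (5,3) (2,4) (1,3) (4,0) (5,1) (2,0) (1,1)
Union (25 distinct): (0,1) (0,3) (0,4) (1,0) (1,1) (1,2) (1,3) (1,4) (1,5) (2,0) (2,1) (2,2) (2,3) (2,4) (2,5) (3,0) (3,1) (3,2) (3,4) (4,0) (4,1) (4,4) (5,1) (5,3) (5,4)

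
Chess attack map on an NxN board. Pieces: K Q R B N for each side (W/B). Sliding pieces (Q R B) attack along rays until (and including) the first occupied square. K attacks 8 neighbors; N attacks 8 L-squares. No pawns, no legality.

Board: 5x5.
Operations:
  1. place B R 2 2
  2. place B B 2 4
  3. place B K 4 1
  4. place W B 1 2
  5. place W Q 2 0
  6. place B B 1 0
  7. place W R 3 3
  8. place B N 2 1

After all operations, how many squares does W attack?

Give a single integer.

Op 1: place BR@(2,2)
Op 2: place BB@(2,4)
Op 3: place BK@(4,1)
Op 4: place WB@(1,2)
Op 5: place WQ@(2,0)
Op 6: place BB@(1,0)
Op 7: place WR@(3,3)
Op 8: place BN@(2,1)
Per-piece attacks for W:
  WB@(1,2): attacks (2,3) (3,4) (2,1) (0,3) (0,1) [ray(1,-1) blocked at (2,1)]
  WQ@(2,0): attacks (2,1) (3,0) (4,0) (1,0) (3,1) (4,2) (1,1) (0,2) [ray(0,1) blocked at (2,1); ray(-1,0) blocked at (1,0)]
  WR@(3,3): attacks (3,4) (3,2) (3,1) (3,0) (4,3) (2,3) (1,3) (0,3)
Union (15 distinct): (0,1) (0,2) (0,3) (1,0) (1,1) (1,3) (2,1) (2,3) (3,0) (3,1) (3,2) (3,4) (4,0) (4,2) (4,3)

Answer: 15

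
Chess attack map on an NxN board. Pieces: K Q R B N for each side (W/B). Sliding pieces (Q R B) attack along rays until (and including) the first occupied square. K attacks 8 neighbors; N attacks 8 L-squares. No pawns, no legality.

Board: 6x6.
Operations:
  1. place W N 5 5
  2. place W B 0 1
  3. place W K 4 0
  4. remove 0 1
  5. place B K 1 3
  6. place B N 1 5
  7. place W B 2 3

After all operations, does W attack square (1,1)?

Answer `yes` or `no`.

Op 1: place WN@(5,5)
Op 2: place WB@(0,1)
Op 3: place WK@(4,0)
Op 4: remove (0,1)
Op 5: place BK@(1,3)
Op 6: place BN@(1,5)
Op 7: place WB@(2,3)
Per-piece attacks for W:
  WB@(2,3): attacks (3,4) (4,5) (3,2) (4,1) (5,0) (1,4) (0,5) (1,2) (0,1)
  WK@(4,0): attacks (4,1) (5,0) (3,0) (5,1) (3,1)
  WN@(5,5): attacks (4,3) (3,4)
W attacks (1,1): no

Answer: no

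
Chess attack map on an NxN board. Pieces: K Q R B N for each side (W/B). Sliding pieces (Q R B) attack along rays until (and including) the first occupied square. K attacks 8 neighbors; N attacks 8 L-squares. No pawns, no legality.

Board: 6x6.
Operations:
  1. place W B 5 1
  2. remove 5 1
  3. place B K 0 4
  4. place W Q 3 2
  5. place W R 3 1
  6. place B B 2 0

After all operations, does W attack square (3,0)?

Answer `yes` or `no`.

Answer: yes

Derivation:
Op 1: place WB@(5,1)
Op 2: remove (5,1)
Op 3: place BK@(0,4)
Op 4: place WQ@(3,2)
Op 5: place WR@(3,1)
Op 6: place BB@(2,0)
Per-piece attacks for W:
  WR@(3,1): attacks (3,2) (3,0) (4,1) (5,1) (2,1) (1,1) (0,1) [ray(0,1) blocked at (3,2)]
  WQ@(3,2): attacks (3,3) (3,4) (3,5) (3,1) (4,2) (5,2) (2,2) (1,2) (0,2) (4,3) (5,4) (4,1) (5,0) (2,3) (1,4) (0,5) (2,1) (1,0) [ray(0,-1) blocked at (3,1)]
W attacks (3,0): yes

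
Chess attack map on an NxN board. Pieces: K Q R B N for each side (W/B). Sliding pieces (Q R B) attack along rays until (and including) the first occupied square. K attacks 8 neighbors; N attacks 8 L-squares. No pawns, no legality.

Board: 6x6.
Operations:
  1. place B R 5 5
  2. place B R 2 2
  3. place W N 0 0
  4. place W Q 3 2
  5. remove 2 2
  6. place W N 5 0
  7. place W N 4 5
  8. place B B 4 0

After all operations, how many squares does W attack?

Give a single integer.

Op 1: place BR@(5,5)
Op 2: place BR@(2,2)
Op 3: place WN@(0,0)
Op 4: place WQ@(3,2)
Op 5: remove (2,2)
Op 6: place WN@(5,0)
Op 7: place WN@(4,5)
Op 8: place BB@(4,0)
Per-piece attacks for W:
  WN@(0,0): attacks (1,2) (2,1)
  WQ@(3,2): attacks (3,3) (3,4) (3,5) (3,1) (3,0) (4,2) (5,2) (2,2) (1,2) (0,2) (4,3) (5,4) (4,1) (5,0) (2,3) (1,4) (0,5) (2,1) (1,0) [ray(1,-1) blocked at (5,0)]
  WN@(4,5): attacks (5,3) (3,3) (2,4)
  WN@(5,0): attacks (4,2) (3,1)
Union (21 distinct): (0,2) (0,5) (1,0) (1,2) (1,4) (2,1) (2,2) (2,3) (2,4) (3,0) (3,1) (3,3) (3,4) (3,5) (4,1) (4,2) (4,3) (5,0) (5,2) (5,3) (5,4)

Answer: 21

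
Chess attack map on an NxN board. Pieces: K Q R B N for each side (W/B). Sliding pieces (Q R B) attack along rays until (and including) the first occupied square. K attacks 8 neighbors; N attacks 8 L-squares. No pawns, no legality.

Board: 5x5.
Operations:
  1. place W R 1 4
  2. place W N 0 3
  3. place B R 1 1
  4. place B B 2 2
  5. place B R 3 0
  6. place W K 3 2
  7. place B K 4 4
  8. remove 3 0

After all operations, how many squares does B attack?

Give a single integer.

Answer: 15

Derivation:
Op 1: place WR@(1,4)
Op 2: place WN@(0,3)
Op 3: place BR@(1,1)
Op 4: place BB@(2,2)
Op 5: place BR@(3,0)
Op 6: place WK@(3,2)
Op 7: place BK@(4,4)
Op 8: remove (3,0)
Per-piece attacks for B:
  BR@(1,1): attacks (1,2) (1,3) (1,4) (1,0) (2,1) (3,1) (4,1) (0,1) [ray(0,1) blocked at (1,4)]
  BB@(2,2): attacks (3,3) (4,4) (3,1) (4,0) (1,3) (0,4) (1,1) [ray(1,1) blocked at (4,4); ray(-1,-1) blocked at (1,1)]
  BK@(4,4): attacks (4,3) (3,4) (3,3)
Union (15 distinct): (0,1) (0,4) (1,0) (1,1) (1,2) (1,3) (1,4) (2,1) (3,1) (3,3) (3,4) (4,0) (4,1) (4,3) (4,4)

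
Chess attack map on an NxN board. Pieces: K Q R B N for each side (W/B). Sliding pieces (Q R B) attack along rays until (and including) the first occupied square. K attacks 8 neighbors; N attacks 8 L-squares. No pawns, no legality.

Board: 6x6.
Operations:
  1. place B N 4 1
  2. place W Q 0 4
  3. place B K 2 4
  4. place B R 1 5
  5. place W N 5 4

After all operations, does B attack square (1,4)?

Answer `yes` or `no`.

Answer: yes

Derivation:
Op 1: place BN@(4,1)
Op 2: place WQ@(0,4)
Op 3: place BK@(2,4)
Op 4: place BR@(1,5)
Op 5: place WN@(5,4)
Per-piece attacks for B:
  BR@(1,5): attacks (1,4) (1,3) (1,2) (1,1) (1,0) (2,5) (3,5) (4,5) (5,5) (0,5)
  BK@(2,4): attacks (2,5) (2,3) (3,4) (1,4) (3,5) (3,3) (1,5) (1,3)
  BN@(4,1): attacks (5,3) (3,3) (2,2) (2,0)
B attacks (1,4): yes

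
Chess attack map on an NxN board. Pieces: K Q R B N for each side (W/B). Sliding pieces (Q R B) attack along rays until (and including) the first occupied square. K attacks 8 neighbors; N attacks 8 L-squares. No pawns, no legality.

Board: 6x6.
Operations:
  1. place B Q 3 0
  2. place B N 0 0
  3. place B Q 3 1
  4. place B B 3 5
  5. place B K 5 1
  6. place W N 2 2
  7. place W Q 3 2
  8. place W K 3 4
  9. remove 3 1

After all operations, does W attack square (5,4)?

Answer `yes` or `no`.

Answer: yes

Derivation:
Op 1: place BQ@(3,0)
Op 2: place BN@(0,0)
Op 3: place BQ@(3,1)
Op 4: place BB@(3,5)
Op 5: place BK@(5,1)
Op 6: place WN@(2,2)
Op 7: place WQ@(3,2)
Op 8: place WK@(3,4)
Op 9: remove (3,1)
Per-piece attacks for W:
  WN@(2,2): attacks (3,4) (4,3) (1,4) (0,3) (3,0) (4,1) (1,0) (0,1)
  WQ@(3,2): attacks (3,3) (3,4) (3,1) (3,0) (4,2) (5,2) (2,2) (4,3) (5,4) (4,1) (5,0) (2,3) (1,4) (0,5) (2,1) (1,0) [ray(0,1) blocked at (3,4); ray(0,-1) blocked at (3,0); ray(-1,0) blocked at (2,2)]
  WK@(3,4): attacks (3,5) (3,3) (4,4) (2,4) (4,5) (4,3) (2,5) (2,3)
W attacks (5,4): yes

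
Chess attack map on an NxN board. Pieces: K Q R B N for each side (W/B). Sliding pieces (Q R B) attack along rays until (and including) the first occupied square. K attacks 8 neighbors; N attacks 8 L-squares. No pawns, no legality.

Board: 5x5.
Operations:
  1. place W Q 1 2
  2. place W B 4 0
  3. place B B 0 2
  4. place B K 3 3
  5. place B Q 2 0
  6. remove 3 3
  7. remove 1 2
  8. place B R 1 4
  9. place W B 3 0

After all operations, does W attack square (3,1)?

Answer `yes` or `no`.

Op 1: place WQ@(1,2)
Op 2: place WB@(4,0)
Op 3: place BB@(0,2)
Op 4: place BK@(3,3)
Op 5: place BQ@(2,0)
Op 6: remove (3,3)
Op 7: remove (1,2)
Op 8: place BR@(1,4)
Op 9: place WB@(3,0)
Per-piece attacks for W:
  WB@(3,0): attacks (4,1) (2,1) (1,2) (0,3)
  WB@(4,0): attacks (3,1) (2,2) (1,3) (0,4)
W attacks (3,1): yes

Answer: yes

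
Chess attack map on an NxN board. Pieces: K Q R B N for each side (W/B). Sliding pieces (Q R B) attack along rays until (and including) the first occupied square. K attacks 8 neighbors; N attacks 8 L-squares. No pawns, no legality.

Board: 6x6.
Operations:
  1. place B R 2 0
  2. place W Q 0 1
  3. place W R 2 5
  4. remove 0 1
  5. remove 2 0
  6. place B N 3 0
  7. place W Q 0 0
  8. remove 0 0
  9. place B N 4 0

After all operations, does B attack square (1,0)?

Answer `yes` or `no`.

Answer: no

Derivation:
Op 1: place BR@(2,0)
Op 2: place WQ@(0,1)
Op 3: place WR@(2,5)
Op 4: remove (0,1)
Op 5: remove (2,0)
Op 6: place BN@(3,0)
Op 7: place WQ@(0,0)
Op 8: remove (0,0)
Op 9: place BN@(4,0)
Per-piece attacks for B:
  BN@(3,0): attacks (4,2) (5,1) (2,2) (1,1)
  BN@(4,0): attacks (5,2) (3,2) (2,1)
B attacks (1,0): no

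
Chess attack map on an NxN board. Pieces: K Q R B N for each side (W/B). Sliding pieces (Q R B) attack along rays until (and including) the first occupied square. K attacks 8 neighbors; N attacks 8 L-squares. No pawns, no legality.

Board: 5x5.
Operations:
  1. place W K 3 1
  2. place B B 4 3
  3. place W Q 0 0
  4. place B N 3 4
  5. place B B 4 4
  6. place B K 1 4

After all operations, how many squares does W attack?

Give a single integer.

Op 1: place WK@(3,1)
Op 2: place BB@(4,3)
Op 3: place WQ@(0,0)
Op 4: place BN@(3,4)
Op 5: place BB@(4,4)
Op 6: place BK@(1,4)
Per-piece attacks for W:
  WQ@(0,0): attacks (0,1) (0,2) (0,3) (0,4) (1,0) (2,0) (3,0) (4,0) (1,1) (2,2) (3,3) (4,4) [ray(1,1) blocked at (4,4)]
  WK@(3,1): attacks (3,2) (3,0) (4,1) (2,1) (4,2) (4,0) (2,2) (2,0)
Union (16 distinct): (0,1) (0,2) (0,3) (0,4) (1,0) (1,1) (2,0) (2,1) (2,2) (3,0) (3,2) (3,3) (4,0) (4,1) (4,2) (4,4)

Answer: 16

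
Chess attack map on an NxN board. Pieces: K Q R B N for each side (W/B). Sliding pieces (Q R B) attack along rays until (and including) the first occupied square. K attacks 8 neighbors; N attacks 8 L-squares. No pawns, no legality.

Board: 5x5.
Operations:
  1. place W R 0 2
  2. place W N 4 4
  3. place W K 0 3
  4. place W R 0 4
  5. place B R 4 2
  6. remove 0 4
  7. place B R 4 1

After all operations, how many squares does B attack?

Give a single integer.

Op 1: place WR@(0,2)
Op 2: place WN@(4,4)
Op 3: place WK@(0,3)
Op 4: place WR@(0,4)
Op 5: place BR@(4,2)
Op 6: remove (0,4)
Op 7: place BR@(4,1)
Per-piece attacks for B:
  BR@(4,1): attacks (4,2) (4,0) (3,1) (2,1) (1,1) (0,1) [ray(0,1) blocked at (4,2)]
  BR@(4,2): attacks (4,3) (4,4) (4,1) (3,2) (2,2) (1,2) (0,2) [ray(0,1) blocked at (4,4); ray(0,-1) blocked at (4,1); ray(-1,0) blocked at (0,2)]
Union (13 distinct): (0,1) (0,2) (1,1) (1,2) (2,1) (2,2) (3,1) (3,2) (4,0) (4,1) (4,2) (4,3) (4,4)

Answer: 13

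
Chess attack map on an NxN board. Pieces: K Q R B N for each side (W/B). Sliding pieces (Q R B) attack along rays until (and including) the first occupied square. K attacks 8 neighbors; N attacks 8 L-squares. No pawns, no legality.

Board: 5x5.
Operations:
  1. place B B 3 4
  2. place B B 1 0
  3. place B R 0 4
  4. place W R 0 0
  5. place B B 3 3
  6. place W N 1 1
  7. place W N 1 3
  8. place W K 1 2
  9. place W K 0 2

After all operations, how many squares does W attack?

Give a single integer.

Op 1: place BB@(3,4)
Op 2: place BB@(1,0)
Op 3: place BR@(0,4)
Op 4: place WR@(0,0)
Op 5: place BB@(3,3)
Op 6: place WN@(1,1)
Op 7: place WN@(1,3)
Op 8: place WK@(1,2)
Op 9: place WK@(0,2)
Per-piece attacks for W:
  WR@(0,0): attacks (0,1) (0,2) (1,0) [ray(0,1) blocked at (0,2); ray(1,0) blocked at (1,0)]
  WK@(0,2): attacks (0,3) (0,1) (1,2) (1,3) (1,1)
  WN@(1,1): attacks (2,3) (3,2) (0,3) (3,0)
  WK@(1,2): attacks (1,3) (1,1) (2,2) (0,2) (2,3) (2,1) (0,3) (0,1)
  WN@(1,3): attacks (3,4) (2,1) (3,2) (0,1)
Union (13 distinct): (0,1) (0,2) (0,3) (1,0) (1,1) (1,2) (1,3) (2,1) (2,2) (2,3) (3,0) (3,2) (3,4)

Answer: 13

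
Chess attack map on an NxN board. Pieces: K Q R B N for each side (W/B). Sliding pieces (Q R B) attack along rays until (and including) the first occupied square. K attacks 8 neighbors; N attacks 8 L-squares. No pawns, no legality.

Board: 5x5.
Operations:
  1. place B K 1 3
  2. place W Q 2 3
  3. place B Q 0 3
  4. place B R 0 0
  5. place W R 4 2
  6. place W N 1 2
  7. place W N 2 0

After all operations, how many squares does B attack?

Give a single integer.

Op 1: place BK@(1,3)
Op 2: place WQ@(2,3)
Op 3: place BQ@(0,3)
Op 4: place BR@(0,0)
Op 5: place WR@(4,2)
Op 6: place WN@(1,2)
Op 7: place WN@(2,0)
Per-piece attacks for B:
  BR@(0,0): attacks (0,1) (0,2) (0,3) (1,0) (2,0) [ray(0,1) blocked at (0,3); ray(1,0) blocked at (2,0)]
  BQ@(0,3): attacks (0,4) (0,2) (0,1) (0,0) (1,3) (1,4) (1,2) [ray(0,-1) blocked at (0,0); ray(1,0) blocked at (1,3); ray(1,-1) blocked at (1,2)]
  BK@(1,3): attacks (1,4) (1,2) (2,3) (0,3) (2,4) (2,2) (0,4) (0,2)
Union (13 distinct): (0,0) (0,1) (0,2) (0,3) (0,4) (1,0) (1,2) (1,3) (1,4) (2,0) (2,2) (2,3) (2,4)

Answer: 13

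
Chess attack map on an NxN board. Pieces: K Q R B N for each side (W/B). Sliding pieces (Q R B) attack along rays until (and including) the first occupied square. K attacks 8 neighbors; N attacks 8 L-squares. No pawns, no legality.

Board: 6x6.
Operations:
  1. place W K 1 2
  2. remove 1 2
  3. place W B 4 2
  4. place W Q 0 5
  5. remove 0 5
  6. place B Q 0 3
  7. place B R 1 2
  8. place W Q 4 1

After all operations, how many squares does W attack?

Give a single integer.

Op 1: place WK@(1,2)
Op 2: remove (1,2)
Op 3: place WB@(4,2)
Op 4: place WQ@(0,5)
Op 5: remove (0,5)
Op 6: place BQ@(0,3)
Op 7: place BR@(1,2)
Op 8: place WQ@(4,1)
Per-piece attacks for W:
  WQ@(4,1): attacks (4,2) (4,0) (5,1) (3,1) (2,1) (1,1) (0,1) (5,2) (5,0) (3,2) (2,3) (1,4) (0,5) (3,0) [ray(0,1) blocked at (4,2)]
  WB@(4,2): attacks (5,3) (5,1) (3,3) (2,4) (1,5) (3,1) (2,0)
Union (19 distinct): (0,1) (0,5) (1,1) (1,4) (1,5) (2,0) (2,1) (2,3) (2,4) (3,0) (3,1) (3,2) (3,3) (4,0) (4,2) (5,0) (5,1) (5,2) (5,3)

Answer: 19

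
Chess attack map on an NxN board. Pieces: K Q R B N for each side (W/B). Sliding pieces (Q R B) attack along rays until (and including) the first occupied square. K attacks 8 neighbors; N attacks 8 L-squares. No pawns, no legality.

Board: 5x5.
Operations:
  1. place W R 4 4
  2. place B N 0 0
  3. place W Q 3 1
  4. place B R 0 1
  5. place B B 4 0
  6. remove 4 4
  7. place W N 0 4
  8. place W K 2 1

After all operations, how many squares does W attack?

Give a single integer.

Answer: 17

Derivation:
Op 1: place WR@(4,4)
Op 2: place BN@(0,0)
Op 3: place WQ@(3,1)
Op 4: place BR@(0,1)
Op 5: place BB@(4,0)
Op 6: remove (4,4)
Op 7: place WN@(0,4)
Op 8: place WK@(2,1)
Per-piece attacks for W:
  WN@(0,4): attacks (1,2) (2,3)
  WK@(2,1): attacks (2,2) (2,0) (3,1) (1,1) (3,2) (3,0) (1,2) (1,0)
  WQ@(3,1): attacks (3,2) (3,3) (3,4) (3,0) (4,1) (2,1) (4,2) (4,0) (2,2) (1,3) (0,4) (2,0) [ray(-1,0) blocked at (2,1); ray(1,-1) blocked at (4,0); ray(-1,1) blocked at (0,4)]
Union (17 distinct): (0,4) (1,0) (1,1) (1,2) (1,3) (2,0) (2,1) (2,2) (2,3) (3,0) (3,1) (3,2) (3,3) (3,4) (4,0) (4,1) (4,2)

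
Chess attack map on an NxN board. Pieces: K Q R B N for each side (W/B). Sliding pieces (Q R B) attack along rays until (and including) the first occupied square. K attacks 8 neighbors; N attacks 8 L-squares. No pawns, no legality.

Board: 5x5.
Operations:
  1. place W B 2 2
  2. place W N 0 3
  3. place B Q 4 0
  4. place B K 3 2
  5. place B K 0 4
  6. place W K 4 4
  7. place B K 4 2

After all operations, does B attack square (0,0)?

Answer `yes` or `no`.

Op 1: place WB@(2,2)
Op 2: place WN@(0,3)
Op 3: place BQ@(4,0)
Op 4: place BK@(3,2)
Op 5: place BK@(0,4)
Op 6: place WK@(4,4)
Op 7: place BK@(4,2)
Per-piece attacks for B:
  BK@(0,4): attacks (0,3) (1,4) (1,3)
  BK@(3,2): attacks (3,3) (3,1) (4,2) (2,2) (4,3) (4,1) (2,3) (2,1)
  BQ@(4,0): attacks (4,1) (4,2) (3,0) (2,0) (1,0) (0,0) (3,1) (2,2) [ray(0,1) blocked at (4,2); ray(-1,1) blocked at (2,2)]
  BK@(4,2): attacks (4,3) (4,1) (3,2) (3,3) (3,1)
B attacks (0,0): yes

Answer: yes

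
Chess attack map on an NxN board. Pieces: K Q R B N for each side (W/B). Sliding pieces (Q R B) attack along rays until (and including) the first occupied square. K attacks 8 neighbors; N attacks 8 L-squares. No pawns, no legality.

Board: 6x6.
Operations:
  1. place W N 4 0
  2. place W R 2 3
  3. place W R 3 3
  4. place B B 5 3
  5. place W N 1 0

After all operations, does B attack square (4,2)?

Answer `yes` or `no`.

Op 1: place WN@(4,0)
Op 2: place WR@(2,3)
Op 3: place WR@(3,3)
Op 4: place BB@(5,3)
Op 5: place WN@(1,0)
Per-piece attacks for B:
  BB@(5,3): attacks (4,4) (3,5) (4,2) (3,1) (2,0)
B attacks (4,2): yes

Answer: yes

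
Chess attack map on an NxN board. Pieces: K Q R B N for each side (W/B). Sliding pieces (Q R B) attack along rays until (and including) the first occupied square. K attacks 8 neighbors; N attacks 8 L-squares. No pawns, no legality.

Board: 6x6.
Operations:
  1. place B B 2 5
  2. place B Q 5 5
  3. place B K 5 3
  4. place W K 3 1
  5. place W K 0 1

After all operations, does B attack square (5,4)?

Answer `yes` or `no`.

Op 1: place BB@(2,5)
Op 2: place BQ@(5,5)
Op 3: place BK@(5,3)
Op 4: place WK@(3,1)
Op 5: place WK@(0,1)
Per-piece attacks for B:
  BB@(2,5): attacks (3,4) (4,3) (5,2) (1,4) (0,3)
  BK@(5,3): attacks (5,4) (5,2) (4,3) (4,4) (4,2)
  BQ@(5,5): attacks (5,4) (5,3) (4,5) (3,5) (2,5) (4,4) (3,3) (2,2) (1,1) (0,0) [ray(0,-1) blocked at (5,3); ray(-1,0) blocked at (2,5)]
B attacks (5,4): yes

Answer: yes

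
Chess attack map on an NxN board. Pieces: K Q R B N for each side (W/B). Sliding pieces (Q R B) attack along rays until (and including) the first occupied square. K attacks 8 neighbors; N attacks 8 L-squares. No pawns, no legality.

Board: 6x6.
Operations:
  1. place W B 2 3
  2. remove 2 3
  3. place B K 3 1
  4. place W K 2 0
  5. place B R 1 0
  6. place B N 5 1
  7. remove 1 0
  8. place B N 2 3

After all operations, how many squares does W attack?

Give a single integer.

Op 1: place WB@(2,3)
Op 2: remove (2,3)
Op 3: place BK@(3,1)
Op 4: place WK@(2,0)
Op 5: place BR@(1,0)
Op 6: place BN@(5,1)
Op 7: remove (1,0)
Op 8: place BN@(2,3)
Per-piece attacks for W:
  WK@(2,0): attacks (2,1) (3,0) (1,0) (3,1) (1,1)
Union (5 distinct): (1,0) (1,1) (2,1) (3,0) (3,1)

Answer: 5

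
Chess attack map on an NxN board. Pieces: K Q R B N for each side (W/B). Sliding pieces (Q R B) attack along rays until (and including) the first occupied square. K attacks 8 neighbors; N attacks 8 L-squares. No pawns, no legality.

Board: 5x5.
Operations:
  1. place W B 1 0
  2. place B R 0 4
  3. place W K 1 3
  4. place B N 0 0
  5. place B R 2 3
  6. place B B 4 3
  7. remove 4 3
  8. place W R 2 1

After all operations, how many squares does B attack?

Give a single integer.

Answer: 14

Derivation:
Op 1: place WB@(1,0)
Op 2: place BR@(0,4)
Op 3: place WK@(1,3)
Op 4: place BN@(0,0)
Op 5: place BR@(2,3)
Op 6: place BB@(4,3)
Op 7: remove (4,3)
Op 8: place WR@(2,1)
Per-piece attacks for B:
  BN@(0,0): attacks (1,2) (2,1)
  BR@(0,4): attacks (0,3) (0,2) (0,1) (0,0) (1,4) (2,4) (3,4) (4,4) [ray(0,-1) blocked at (0,0)]
  BR@(2,3): attacks (2,4) (2,2) (2,1) (3,3) (4,3) (1,3) [ray(0,-1) blocked at (2,1); ray(-1,0) blocked at (1,3)]
Union (14 distinct): (0,0) (0,1) (0,2) (0,3) (1,2) (1,3) (1,4) (2,1) (2,2) (2,4) (3,3) (3,4) (4,3) (4,4)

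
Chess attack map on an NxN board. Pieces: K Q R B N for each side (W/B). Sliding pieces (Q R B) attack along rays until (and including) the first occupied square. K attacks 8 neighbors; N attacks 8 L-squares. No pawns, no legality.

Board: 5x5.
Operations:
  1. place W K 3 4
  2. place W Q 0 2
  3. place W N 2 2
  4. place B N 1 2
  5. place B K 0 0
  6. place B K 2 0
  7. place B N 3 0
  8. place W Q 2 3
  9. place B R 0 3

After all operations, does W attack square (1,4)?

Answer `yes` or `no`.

Op 1: place WK@(3,4)
Op 2: place WQ@(0,2)
Op 3: place WN@(2,2)
Op 4: place BN@(1,2)
Op 5: place BK@(0,0)
Op 6: place BK@(2,0)
Op 7: place BN@(3,0)
Op 8: place WQ@(2,3)
Op 9: place BR@(0,3)
Per-piece attacks for W:
  WQ@(0,2): attacks (0,3) (0,1) (0,0) (1,2) (1,3) (2,4) (1,1) (2,0) [ray(0,1) blocked at (0,3); ray(0,-1) blocked at (0,0); ray(1,0) blocked at (1,2); ray(1,-1) blocked at (2,0)]
  WN@(2,2): attacks (3,4) (4,3) (1,4) (0,3) (3,0) (4,1) (1,0) (0,1)
  WQ@(2,3): attacks (2,4) (2,2) (3,3) (4,3) (1,3) (0,3) (3,4) (3,2) (4,1) (1,4) (1,2) [ray(0,-1) blocked at (2,2); ray(-1,0) blocked at (0,3); ray(1,1) blocked at (3,4); ray(-1,-1) blocked at (1,2)]
  WK@(3,4): attacks (3,3) (4,4) (2,4) (4,3) (2,3)
W attacks (1,4): yes

Answer: yes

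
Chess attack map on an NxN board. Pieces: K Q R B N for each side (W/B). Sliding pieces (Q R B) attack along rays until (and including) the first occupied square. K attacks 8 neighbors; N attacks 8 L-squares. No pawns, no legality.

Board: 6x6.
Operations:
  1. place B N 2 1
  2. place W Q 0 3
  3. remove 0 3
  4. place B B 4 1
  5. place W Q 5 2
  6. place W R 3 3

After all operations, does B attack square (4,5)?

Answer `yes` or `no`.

Answer: no

Derivation:
Op 1: place BN@(2,1)
Op 2: place WQ@(0,3)
Op 3: remove (0,3)
Op 4: place BB@(4,1)
Op 5: place WQ@(5,2)
Op 6: place WR@(3,3)
Per-piece attacks for B:
  BN@(2,1): attacks (3,3) (4,2) (1,3) (0,2) (4,0) (0,0)
  BB@(4,1): attacks (5,2) (5,0) (3,2) (2,3) (1,4) (0,5) (3,0) [ray(1,1) blocked at (5,2)]
B attacks (4,5): no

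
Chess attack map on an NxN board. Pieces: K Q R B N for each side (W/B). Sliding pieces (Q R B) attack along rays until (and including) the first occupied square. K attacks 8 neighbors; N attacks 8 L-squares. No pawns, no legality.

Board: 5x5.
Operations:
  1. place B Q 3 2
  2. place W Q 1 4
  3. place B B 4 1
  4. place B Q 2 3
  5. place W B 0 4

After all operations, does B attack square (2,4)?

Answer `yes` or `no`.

Op 1: place BQ@(3,2)
Op 2: place WQ@(1,4)
Op 3: place BB@(4,1)
Op 4: place BQ@(2,3)
Op 5: place WB@(0,4)
Per-piece attacks for B:
  BQ@(2,3): attacks (2,4) (2,2) (2,1) (2,0) (3,3) (4,3) (1,3) (0,3) (3,4) (3,2) (1,4) (1,2) (0,1) [ray(1,-1) blocked at (3,2); ray(-1,1) blocked at (1,4)]
  BQ@(3,2): attacks (3,3) (3,4) (3,1) (3,0) (4,2) (2,2) (1,2) (0,2) (4,3) (4,1) (2,3) (2,1) (1,0) [ray(1,-1) blocked at (4,1); ray(-1,1) blocked at (2,3)]
  BB@(4,1): attacks (3,2) (3,0) [ray(-1,1) blocked at (3,2)]
B attacks (2,4): yes

Answer: yes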